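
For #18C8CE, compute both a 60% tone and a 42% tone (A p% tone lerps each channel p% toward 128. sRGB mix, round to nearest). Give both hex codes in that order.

#569D9F, #44AAAD

#18C8CE is rgb(24, 200, 206).
60% tone:
  R: 24 + 0.6×(128−24) = 24 + 62.4 = 86.4 → 86
  G: 200 − 43.2 = 156.8 → 157
  B: 206 + 0.6×(128−206) = 206 − 46.8 = 159.2 → 159
  → #569D9F
42% tone:
  R: 24 + 0.42×(128−24) = 24 + 43.68 = 67.68 → 68
  G: 200 + 0.42×(128−200) = 200 − 30.24 = 169.76 → 170
  B: 206 + 0.42×(128−206) = 206 − 32.76 = 173.24 → 173
  → #44AAAD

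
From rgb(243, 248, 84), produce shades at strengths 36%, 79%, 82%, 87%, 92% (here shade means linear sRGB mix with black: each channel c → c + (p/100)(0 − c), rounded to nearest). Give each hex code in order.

#9c9f36, #333412, #2c2d0f, #20200b, #131407

36%: (243 − 87.48 = 155.52→156, 248 − 89.28 = 158.72→159, 84 − 30.24 = 53.76→54) → #9c9f36
79%: (243 − 191.97 = 51.03→51, 248 − 195.92 = 52.08→52, 84 − 66.36 = 17.64→18) → #333412
82%: (243 − 199.26 = 43.74→44, 248 − 203.36 = 44.64→45, 84 − 68.88 = 15.12→15) → #2c2d0f
87%: (243 − 211.41 = 31.59→32, 248 − 215.76 = 32.24→32, 84 − 73.08 = 10.92→11) → #20200b
92%: (243 − 223.56 = 19.44→19, 248 − 228.16 = 19.84→20, 84 − 77.28 = 6.72→7) → #131407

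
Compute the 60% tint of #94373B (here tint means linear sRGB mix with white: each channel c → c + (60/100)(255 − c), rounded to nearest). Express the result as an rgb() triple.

rgb(212, 175, 177)

#94373B is rgb(148, 55, 59).
Lerp each channel 60% toward 255:
  R: 148 + 0.6×(255−148) = 148 + 64.2 = 212.2 → 212
  G: 55 + 0.6×(255−55) = 55 + 120 = 175 → 175
  B: 59 + 117.6 = 176.6 → 177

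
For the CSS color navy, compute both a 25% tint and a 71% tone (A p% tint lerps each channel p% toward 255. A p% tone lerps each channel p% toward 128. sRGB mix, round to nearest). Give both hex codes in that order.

#4040A0, #5B5B80

CSS navy is rgb(0, 0, 128).
25% tint:
  R: 0 + 0.25×(255−0) = 0 + 63.75 = 63.75 → 64
  G: 0 + 0.25×(255−0) = 0 + 63.75 = 63.75 → 64
  B: 128 + 0.25×(255−128) = 128 + 31.75 = 159.75 → 160
  → #4040A0
71% tone:
  R: 0 + 0.71×(128−0) = 0 + 90.88 = 90.88 → 91
  G: 0 + 90.88 = 90.88 → 91
  B: 128 + 0.71×(128−128) = 128 + 0 = 128 → 128
  → #5B5B80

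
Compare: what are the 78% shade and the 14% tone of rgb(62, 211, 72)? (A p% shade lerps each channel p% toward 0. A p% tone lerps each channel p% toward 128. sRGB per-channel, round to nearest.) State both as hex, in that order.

78% shade:
  R: 62 − 48.36 = 13.64 → 14
  G: 211 − 164.58 = 46.42 → 46
  B: 72 − 56.16 = 15.84 → 16
  → #0e2e10
14% tone:
  R: 62 + 9.24 = 71.24 → 71
  G: 211 − 11.62 = 199.38 → 199
  B: 72 + 0.14×(128−72) = 72 + 7.84 = 79.84 → 80
  → #47c750

#0e2e10, #47c750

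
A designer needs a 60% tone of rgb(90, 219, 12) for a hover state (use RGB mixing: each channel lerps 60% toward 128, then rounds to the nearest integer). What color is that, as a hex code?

#71a452

A 60% tone moves each channel 60% toward 128:
  R: 90 + 22.8 = 112.8 → 113
  G: 219 − 54.6 = 164.4 → 164
  B: 12 + 69.6 = 81.6 → 82
rgb(113, 164, 82) = #71a452.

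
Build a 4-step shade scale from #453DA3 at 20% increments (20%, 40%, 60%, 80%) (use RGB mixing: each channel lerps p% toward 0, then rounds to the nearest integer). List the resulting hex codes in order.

#453DA3 is rgb(69, 61, 163).
20%: (69 − 13.8 = 55.2→55, 61 − 12.2 = 48.8→49, 163 − 32.6 = 130.4→130) → #373182
40%: (69 − 27.6 = 41.4→41, 61 − 24.4 = 36.6→37, 163 − 65.2 = 97.8→98) → #292562
60%: (69 − 41.4 = 27.6→28, 61 − 36.6 = 24.4→24, 163 − 97.8 = 65.2→65) → #1C1841
80%: (69 − 55.2 = 13.8→14, 61 − 48.8 = 12.2→12, 163 − 130.4 = 32.6→33) → #0E0C21

#373182, #292562, #1C1841, #0E0C21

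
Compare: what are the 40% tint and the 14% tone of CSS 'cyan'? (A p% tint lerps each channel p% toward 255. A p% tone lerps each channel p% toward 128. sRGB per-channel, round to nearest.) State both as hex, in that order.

CSS cyan is rgb(0, 255, 255).
40% tint:
  R: 0 + 102 = 102 → 102
  G: 255 + 0 = 255 → 255
  B: 255 + 0 = 255 → 255
  → #66FFFF
14% tone:
  R: 0 + 0.14×(128−0) = 0 + 17.92 = 17.92 → 18
  G: 255 + 0.14×(128−255) = 255 − 17.78 = 237.22 → 237
  B: 255 + 0.14×(128−255) = 255 − 17.78 = 237.22 → 237
  → #12EDED

#66FFFF, #12EDED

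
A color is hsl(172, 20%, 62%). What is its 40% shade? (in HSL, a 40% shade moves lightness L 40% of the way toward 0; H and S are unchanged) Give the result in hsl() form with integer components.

hsl(172, 20%, 37%)

L moves 40% from 62 toward 0: 62 − 24.8 = 37.2 → 37.
H and S are unchanged.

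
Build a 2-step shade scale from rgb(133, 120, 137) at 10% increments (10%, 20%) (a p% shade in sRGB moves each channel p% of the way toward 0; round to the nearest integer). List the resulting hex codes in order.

10%: (133 − 13.3 = 119.7→120, 120 − 12 = 108→108, 137 − 13.7 = 123.3→123) → #786C7B
20%: (133 − 26.6 = 106.4→106, 120 − 24 = 96→96, 137 − 27.4 = 109.6→110) → #6A606E

#786C7B, #6A606E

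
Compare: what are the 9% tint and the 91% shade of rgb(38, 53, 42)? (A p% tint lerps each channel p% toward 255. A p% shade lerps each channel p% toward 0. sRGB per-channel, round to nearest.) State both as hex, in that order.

#3a473d, #030504

9% tint:
  R: 38 + 0.09×(255−38) = 38 + 19.53 = 57.53 → 58
  G: 53 + 0.09×(255−53) = 53 + 18.18 = 71.18 → 71
  B: 42 + 19.17 = 61.17 → 61
  → #3a473d
91% shade:
  R: 38 + 0.91×(0−38) = 38 − 34.58 = 3.42 → 3
  G: 53 + 0.91×(0−53) = 53 − 48.23 = 4.77 → 5
  B: 42 + 0.91×(0−42) = 42 − 38.22 = 3.78 → 4
  → #030504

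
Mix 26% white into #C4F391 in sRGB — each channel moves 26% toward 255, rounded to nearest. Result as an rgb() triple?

#C4F391 is rgb(196, 243, 145).
Per channel, c → c + 0.26(255 − c):
  R: 196 + 0.26×(255−196) = 196 + 15.34 = 211.34 → 211
  G: 243 + 0.26×(255−243) = 243 + 3.12 = 246.12 → 246
  B: 145 + 0.26×(255−145) = 145 + 28.6 = 173.6 → 174

rgb(211, 246, 174)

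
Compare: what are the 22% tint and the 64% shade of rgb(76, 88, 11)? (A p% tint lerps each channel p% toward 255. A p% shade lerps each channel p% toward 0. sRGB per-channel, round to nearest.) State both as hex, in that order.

#737D41, #1B2004

22% tint:
  R: 76 + 0.22×(255−76) = 76 + 39.38 = 115.38 → 115
  G: 88 + 36.74 = 124.74 → 125
  B: 11 + 53.68 = 64.68 → 65
  → #737D41
64% shade:
  R: 76 + 0.64×(0−76) = 76 − 48.64 = 27.36 → 27
  G: 88 + 0.64×(0−88) = 88 − 56.32 = 31.68 → 32
  B: 11 + 0.64×(0−11) = 11 − 7.04 = 3.96 → 4
  → #1B2004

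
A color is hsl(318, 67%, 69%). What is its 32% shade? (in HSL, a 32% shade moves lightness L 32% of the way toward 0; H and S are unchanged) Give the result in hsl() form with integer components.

hsl(318, 67%, 47%)

L moves 32% from 69 toward 0: 69 − 22.08 = 46.92 → 47.
H and S are unchanged.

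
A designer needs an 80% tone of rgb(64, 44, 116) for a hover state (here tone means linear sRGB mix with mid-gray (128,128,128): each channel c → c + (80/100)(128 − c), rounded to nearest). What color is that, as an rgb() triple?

An 80% tone moves each channel 80% toward 128:
  R: 64 + 0.8×(128−64) = 64 + 51.2 = 115.2 → 115
  G: 44 + 0.8×(128−44) = 44 + 67.2 = 111.2 → 111
  B: 116 + 9.6 = 125.6 → 126

rgb(115, 111, 126)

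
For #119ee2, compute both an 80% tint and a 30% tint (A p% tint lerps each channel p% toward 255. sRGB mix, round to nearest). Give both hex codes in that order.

#119ee2 is rgb(17, 158, 226).
80% tint:
  R: 17 + 190.4 = 207.4 → 207
  G: 158 + 0.8×(255−158) = 158 + 77.6 = 235.6 → 236
  B: 226 + 0.8×(255−226) = 226 + 23.2 = 249.2 → 249
  → #cfecf9
30% tint:
  R: 17 + 0.3×(255−17) = 17 + 71.4 = 88.4 → 88
  G: 158 + 0.3×(255−158) = 158 + 29.1 = 187.1 → 187
  B: 226 + 8.7 = 234.7 → 235
  → #58bbeb

#cfecf9, #58bbeb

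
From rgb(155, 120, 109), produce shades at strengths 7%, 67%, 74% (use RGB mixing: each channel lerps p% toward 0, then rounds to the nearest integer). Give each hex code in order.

7%: (155 − 10.85 = 144.15→144, 120 − 8.4 = 111.6→112, 109 − 7.63 = 101.37→101) → #907065
67%: (155 − 103.85 = 51.15→51, 120 − 80.4 = 39.6→40, 109 − 73.03 = 35.97→36) → #332824
74%: (155 − 114.7 = 40.3→40, 120 − 88.8 = 31.2→31, 109 − 80.66 = 28.34→28) → #281F1C

#907065, #332824, #281F1C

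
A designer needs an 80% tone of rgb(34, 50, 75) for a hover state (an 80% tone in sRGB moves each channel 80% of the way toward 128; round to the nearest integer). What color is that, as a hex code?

#6D7075

Per channel, c → c + 0.8(128 − c):
  R: 34 + 0.8×(128−34) = 34 + 75.2 = 109.2 → 109
  G: 50 + 0.8×(128−50) = 50 + 62.4 = 112.4 → 112
  B: 75 + 42.4 = 117.4 → 117
rgb(109, 112, 117) = #6D7075.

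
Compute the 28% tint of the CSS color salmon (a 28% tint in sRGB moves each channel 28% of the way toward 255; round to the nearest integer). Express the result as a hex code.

#fba499

CSS salmon is rgb(250, 128, 114).
Per channel, c → c + 0.28(255 − c):
  R: 250 + 1.4 = 251.4 → 251
  G: 128 + 0.28×(255−128) = 128 + 35.56 = 163.56 → 164
  B: 114 + 0.28×(255−114) = 114 + 39.48 = 153.48 → 153
rgb(251, 164, 153) = #fba499.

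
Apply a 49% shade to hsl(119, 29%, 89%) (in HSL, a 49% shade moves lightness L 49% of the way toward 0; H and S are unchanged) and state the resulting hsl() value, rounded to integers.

L moves 49% from 89 toward 0: 89 − 43.61 = 45.39 → 45.
H and S are unchanged.

hsl(119, 29%, 45%)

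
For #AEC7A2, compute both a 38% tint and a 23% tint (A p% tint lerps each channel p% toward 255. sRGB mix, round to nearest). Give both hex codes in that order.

#CDDCC5, #C1D4B7

#AEC7A2 is rgb(174, 199, 162).
38% tint:
  R: 174 + 30.78 = 204.78 → 205
  G: 199 + 21.28 = 220.28 → 220
  B: 162 + 35.34 = 197.34 → 197
  → #CDDCC5
23% tint:
  R: 174 + 0.23×(255−174) = 174 + 18.63 = 192.63 → 193
  G: 199 + 0.23×(255−199) = 199 + 12.88 = 211.88 → 212
  B: 162 + 21.39 = 183.39 → 183
  → #C1D4B7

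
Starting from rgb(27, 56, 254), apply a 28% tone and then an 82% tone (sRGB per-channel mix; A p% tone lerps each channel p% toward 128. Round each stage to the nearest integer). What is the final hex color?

Lerp each channel 28% toward 128:
  R: 27 + 28.28 = 55.28 → 55
  G: 56 + 0.28×(128−56) = 56 + 20.16 = 76.16 → 76
  B: 254 − 35.28 = 218.72 → 219
After the tone: rgb(55, 76, 219) = #374cdb.
An 82% tone moves each channel 82% toward 128:
  R: 55 + 59.86 = 114.86 → 115
  G: 76 + 42.64 = 118.64 → 119
  B: 219 + 0.82×(128−219) = 219 − 74.62 = 144.38 → 144
rgb(115, 119, 144) = #737790.

#737790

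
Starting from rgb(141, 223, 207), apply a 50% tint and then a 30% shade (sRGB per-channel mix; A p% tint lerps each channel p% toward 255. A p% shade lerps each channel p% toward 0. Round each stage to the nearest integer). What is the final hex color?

#8BA7A2

A 50% tint moves each channel 50% toward 255:
  R: 141 + 0.5×(255−141) = 141 + 57 = 198 → 198
  G: 223 + 0.5×(255−223) = 223 + 16 = 239 → 239
  B: 207 + 0.5×(255−207) = 207 + 24 = 231 → 231
After the tint: rgb(198, 239, 231) = #C6EFE7.
A 30% shade moves each channel 30% toward 0:
  R: 198 + 0.3×(0−198) = 198 − 59.4 = 138.6 → 139
  G: 239 − 71.7 = 167.3 → 167
  B: 231 + 0.3×(0−231) = 231 − 69.3 = 161.7 → 162
rgb(139, 167, 162) = #8BA7A2.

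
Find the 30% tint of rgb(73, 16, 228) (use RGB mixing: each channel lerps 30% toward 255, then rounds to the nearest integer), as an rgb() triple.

A 30% tint moves each channel 30% toward 255:
  R: 73 + 0.3×(255−73) = 73 + 54.6 = 127.6 → 128
  G: 16 + 0.3×(255−16) = 16 + 71.7 = 87.7 → 88
  B: 228 + 0.3×(255−228) = 228 + 8.1 = 236.1 → 236

rgb(128, 88, 236)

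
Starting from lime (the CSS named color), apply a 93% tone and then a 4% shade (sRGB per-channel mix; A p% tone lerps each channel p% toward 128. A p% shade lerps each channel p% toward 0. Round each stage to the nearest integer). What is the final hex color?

CSS lime is rgb(0, 255, 0).
A 93% tone moves each channel 93% toward 128:
  R: 0 + 0.93×(128−0) = 0 + 119.04 = 119.04 → 119
  G: 255 + 0.93×(128−255) = 255 − 118.11 = 136.89 → 137
  B: 0 + 0.93×(128−0) = 0 + 119.04 = 119.04 → 119
After the tone: rgb(119, 137, 119) = #778977.
A 4% shade moves each channel 4% toward 0:
  R: 119 + 0.04×(0−119) = 119 − 4.76 = 114.24 → 114
  G: 137 + 0.04×(0−137) = 137 − 5.48 = 131.52 → 132
  B: 119 + 0.04×(0−119) = 119 − 4.76 = 114.24 → 114
rgb(114, 132, 114) = #728472.

#728472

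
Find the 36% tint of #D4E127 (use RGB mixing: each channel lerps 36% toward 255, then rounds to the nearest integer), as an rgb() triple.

#D4E127 is rgb(212, 225, 39).
A 36% tint moves each channel 36% toward 255:
  R: 212 + 0.36×(255−212) = 212 + 15.48 = 227.48 → 227
  G: 225 + 10.8 = 235.8 → 236
  B: 39 + 0.36×(255−39) = 39 + 77.76 = 116.76 → 117

rgb(227, 236, 117)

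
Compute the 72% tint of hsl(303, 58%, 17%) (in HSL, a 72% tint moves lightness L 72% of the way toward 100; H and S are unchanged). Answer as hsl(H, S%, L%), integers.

hsl(303, 58%, 77%)

L moves 72% from 17 toward 100: 17 + 59.76 = 76.76 → 77.
H and S are unchanged.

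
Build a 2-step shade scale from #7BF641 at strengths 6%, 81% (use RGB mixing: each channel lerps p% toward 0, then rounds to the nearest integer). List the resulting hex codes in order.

#7BF641 is rgb(123, 246, 65).
6%: (123 − 7.38 = 115.62→116, 246 − 14.76 = 231.24→231, 65 − 3.9 = 61.1→61) → #74E73D
81%: (123 − 99.63 = 23.37→23, 246 − 199.26 = 46.74→47, 65 − 52.65 = 12.35→12) → #172F0C

#74E73D, #172F0C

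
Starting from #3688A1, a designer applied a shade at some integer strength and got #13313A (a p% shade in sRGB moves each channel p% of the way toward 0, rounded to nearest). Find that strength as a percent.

64%

#3688A1 is rgb(54, 136, 161); #13313A is rgb(19, 49, 58).
On the B channel (widest range): 58 ≈ 161 + (p/100)(0 − 161), so p ≈ 100×(58 − 161)/(0 − 161) = -10300/-161 = 63.98.
p = 64 reproduces all three channels after rounding.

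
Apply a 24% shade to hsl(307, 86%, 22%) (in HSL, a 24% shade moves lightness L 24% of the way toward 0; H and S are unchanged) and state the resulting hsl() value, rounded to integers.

L moves 24% from 22 toward 0: 22 − 5.28 = 16.72 → 17.
H and S are unchanged.

hsl(307, 86%, 17%)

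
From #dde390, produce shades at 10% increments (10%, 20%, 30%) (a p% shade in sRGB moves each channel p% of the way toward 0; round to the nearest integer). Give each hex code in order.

#dde390 is rgb(221, 227, 144).
10%: (221 − 22.1 = 198.9→199, 227 − 22.7 = 204.3→204, 144 − 14.4 = 129.6→130) → #c7cc82
20%: (221 − 44.2 = 176.8→177, 227 − 45.4 = 181.6→182, 144 − 28.8 = 115.2→115) → #b1b673
30%: (221 − 66.3 = 154.7→155, 227 − 68.1 = 158.9→159, 144 − 43.2 = 100.8→101) → #9b9f65

#c7cc82, #b1b673, #9b9f65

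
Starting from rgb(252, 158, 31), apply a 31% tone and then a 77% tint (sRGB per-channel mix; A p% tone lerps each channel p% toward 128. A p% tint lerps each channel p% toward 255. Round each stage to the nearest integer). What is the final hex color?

Per channel, c → c + 0.31(128 − c):
  R: 252 − 38.44 = 213.56 → 214
  G: 158 + 0.31×(128−158) = 158 − 9.3 = 148.7 → 149
  B: 31 + 0.31×(128−31) = 31 + 30.07 = 61.07 → 61
After the tone: rgb(214, 149, 61) = #d6953d.
Per channel, c → c + 0.77(255 − c):
  R: 214 + 0.77×(255−214) = 214 + 31.57 = 245.57 → 246
  G: 149 + 0.77×(255−149) = 149 + 81.62 = 230.62 → 231
  B: 61 + 149.38 = 210.38 → 210
rgb(246, 231, 210) = #f6e7d2.

#f6e7d2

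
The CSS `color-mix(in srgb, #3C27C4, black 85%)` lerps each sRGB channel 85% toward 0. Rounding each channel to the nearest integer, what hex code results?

#3C27C4 is rgb(60, 39, 196).
An 85% shade moves each channel 85% toward 0:
  R: 60 + 0.85×(0−60) = 60 − 51 = 9 → 9
  G: 39 + 0.85×(0−39) = 39 − 33.15 = 5.85 → 6
  B: 196 − 166.6 = 29.4 → 29
rgb(9, 6, 29) = #09061D.

#09061D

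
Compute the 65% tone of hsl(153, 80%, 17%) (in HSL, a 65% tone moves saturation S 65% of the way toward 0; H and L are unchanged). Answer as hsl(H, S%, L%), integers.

hsl(153, 28%, 17%)

S moves 65% from 80 toward 0: 80 − 52 = 28 → 28.
H and L are unchanged.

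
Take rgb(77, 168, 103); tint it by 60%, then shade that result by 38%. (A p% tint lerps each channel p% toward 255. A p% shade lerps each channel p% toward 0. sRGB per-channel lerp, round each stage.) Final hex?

Per channel, c → c + 0.6(255 − c):
  R: 77 + 106.8 = 183.8 → 184
  G: 168 + 52.2 = 220.2 → 220
  B: 103 + 91.2 = 194.2 → 194
After the tint: rgb(184, 220, 194) = #b8dcc2.
Per channel, c → c + 0.38(0 − c):
  R: 184 + 0.38×(0−184) = 184 − 69.92 = 114.08 → 114
  G: 220 − 83.6 = 136.4 → 136
  B: 194 + 0.38×(0−194) = 194 − 73.72 = 120.28 → 120
rgb(114, 136, 120) = #728878.

#728878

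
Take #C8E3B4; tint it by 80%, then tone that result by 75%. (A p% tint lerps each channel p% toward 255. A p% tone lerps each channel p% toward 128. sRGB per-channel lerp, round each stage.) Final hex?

#9D9E9C

#C8E3B4 is rgb(200, 227, 180).
Lerp each channel 80% toward 255:
  R: 200 + 44 = 244 → 244
  G: 227 + 0.8×(255−227) = 227 + 22.4 = 249.4 → 249
  B: 180 + 0.8×(255−180) = 180 + 60 = 240 → 240
After the tint: rgb(244, 249, 240) = #F4F9F0.
A 75% tone moves each channel 75% toward 128:
  R: 244 − 87 = 157 → 157
  G: 249 − 90.75 = 158.25 → 158
  B: 240 + 0.75×(128−240) = 240 − 84 = 156 → 156
rgb(157, 158, 156) = #9D9E9C.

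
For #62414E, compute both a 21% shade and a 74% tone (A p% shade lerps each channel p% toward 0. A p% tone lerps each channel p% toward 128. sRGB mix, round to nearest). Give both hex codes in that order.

#62414E is rgb(98, 65, 78).
21% shade:
  R: 98 + 0.21×(0−98) = 98 − 20.58 = 77.42 → 77
  G: 65 + 0.21×(0−65) = 65 − 13.65 = 51.35 → 51
  B: 78 + 0.21×(0−78) = 78 − 16.38 = 61.62 → 62
  → #4D333E
74% tone:
  R: 98 + 22.2 = 120.2 → 120
  G: 65 + 0.74×(128−65) = 65 + 46.62 = 111.62 → 112
  B: 78 + 37 = 115 → 115
  → #787073

#4D333E, #787073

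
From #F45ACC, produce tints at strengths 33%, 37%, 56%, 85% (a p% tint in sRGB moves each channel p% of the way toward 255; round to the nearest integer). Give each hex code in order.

#F890DD, #F897DF, #FAB6E9, #FDE6F7

#F45ACC is rgb(244, 90, 204).
33%: (244 + 3.63 = 247.63→248, 90 + 54.45 = 144.45→144, 204 + 16.83 = 220.83→221) → #F890DD
37%: (244 + 4.07 = 248.07→248, 90 + 61.05 = 151.05→151, 204 + 18.87 = 222.87→223) → #F897DF
56%: (244 + 6.16 = 250.16→250, 90 + 92.4 = 182.4→182, 204 + 28.56 = 232.56→233) → #FAB6E9
85%: (244 + 9.35 = 253.35→253, 90 + 140.25 = 230.25→230, 204 + 43.35 = 247.35→247) → #FDE6F7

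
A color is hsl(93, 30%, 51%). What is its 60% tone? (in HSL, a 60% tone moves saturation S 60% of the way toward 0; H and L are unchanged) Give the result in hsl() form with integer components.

hsl(93, 12%, 51%)

S moves 60% from 30 toward 0: 30 − 18 = 12 → 12.
H and L are unchanged.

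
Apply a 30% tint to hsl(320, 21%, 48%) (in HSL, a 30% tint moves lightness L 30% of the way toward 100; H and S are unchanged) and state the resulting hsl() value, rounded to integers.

hsl(320, 21%, 64%)

L moves 30% from 48 toward 100: 48 + 15.6 = 63.6 → 64.
H and S are unchanged.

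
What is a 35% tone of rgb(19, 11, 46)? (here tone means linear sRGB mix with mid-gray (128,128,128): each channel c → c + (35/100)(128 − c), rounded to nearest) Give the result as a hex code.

Per channel, c → c + 0.35(128 − c):
  R: 19 + 0.35×(128−19) = 19 + 38.15 = 57.15 → 57
  G: 11 + 40.95 = 51.95 → 52
  B: 46 + 0.35×(128−46) = 46 + 28.7 = 74.7 → 75
rgb(57, 52, 75) = #39344b.

#39344b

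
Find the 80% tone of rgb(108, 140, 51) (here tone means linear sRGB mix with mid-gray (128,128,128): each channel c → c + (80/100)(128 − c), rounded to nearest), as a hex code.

Per channel, c → c + 0.8(128 − c):
  R: 108 + 16 = 124 → 124
  G: 140 − 9.6 = 130.4 → 130
  B: 51 + 61.6 = 112.6 → 113
rgb(124, 130, 113) = #7c8271.

#7c8271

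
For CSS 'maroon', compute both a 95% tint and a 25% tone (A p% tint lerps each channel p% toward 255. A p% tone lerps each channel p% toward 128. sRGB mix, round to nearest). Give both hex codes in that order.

#F9F2F2, #802020

CSS maroon is rgb(128, 0, 0).
95% tint:
  R: 128 + 0.95×(255−128) = 128 + 120.65 = 248.65 → 249
  G: 0 + 242.25 = 242.25 → 242
  B: 0 + 0.95×(255−0) = 0 + 242.25 = 242.25 → 242
  → #F9F2F2
25% tone:
  R: 128 + 0.25×(128−128) = 128 + 0 = 128 → 128
  G: 0 + 0.25×(128−0) = 0 + 32 = 32 → 32
  B: 0 + 32 = 32 → 32
  → #802020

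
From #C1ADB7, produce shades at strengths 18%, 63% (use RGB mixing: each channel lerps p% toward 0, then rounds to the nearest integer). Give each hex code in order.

#9E8E96, #474044

#C1ADB7 is rgb(193, 173, 183).
18%: (193 − 34.74 = 158.26→158, 173 − 31.14 = 141.86→142, 183 − 32.94 = 150.06→150) → #9E8E96
63%: (193 − 121.59 = 71.41→71, 173 − 108.99 = 64.01→64, 183 − 115.29 = 67.71→68) → #474044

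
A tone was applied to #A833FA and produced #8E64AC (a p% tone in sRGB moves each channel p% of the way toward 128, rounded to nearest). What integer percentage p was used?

64%

#A833FA is rgb(168, 51, 250); #8E64AC is rgb(142, 100, 172).
On the B channel (widest range): 172 ≈ 250 + (p/100)(128 − 250), so p ≈ 100×(172 − 250)/(128 − 250) = -7800/-122 = 63.93.
p = 64 reproduces all three channels after rounding.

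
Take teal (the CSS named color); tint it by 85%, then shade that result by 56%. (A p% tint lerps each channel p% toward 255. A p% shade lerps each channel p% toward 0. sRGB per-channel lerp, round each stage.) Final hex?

#5F6868

CSS teal is rgb(0, 128, 128).
Lerp each channel 85% toward 255:
  R: 0 + 0.85×(255−0) = 0 + 216.75 = 216.75 → 217
  G: 128 + 0.85×(255−128) = 128 + 107.95 = 235.95 → 236
  B: 128 + 0.85×(255−128) = 128 + 107.95 = 235.95 → 236
After the tint: rgb(217, 236, 236) = #D9ECEC.
Lerp each channel 56% toward 0:
  R: 217 + 0.56×(0−217) = 217 − 121.52 = 95.48 → 95
  G: 236 − 132.16 = 103.84 → 104
  B: 236 − 132.16 = 103.84 → 104
rgb(95, 104, 104) = #5F6868.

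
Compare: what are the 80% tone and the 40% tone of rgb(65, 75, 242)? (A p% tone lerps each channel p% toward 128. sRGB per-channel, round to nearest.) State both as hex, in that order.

80% tone:
  R: 65 + 50.4 = 115.4 → 115
  G: 75 + 42.4 = 117.4 → 117
  B: 242 − 91.2 = 150.8 → 151
  → #737597
40% tone:
  R: 65 + 25.2 = 90.2 → 90
  G: 75 + 0.4×(128−75) = 75 + 21.2 = 96.2 → 96
  B: 242 + 0.4×(128−242) = 242 − 45.6 = 196.4 → 196
  → #5a60c4

#737597, #5a60c4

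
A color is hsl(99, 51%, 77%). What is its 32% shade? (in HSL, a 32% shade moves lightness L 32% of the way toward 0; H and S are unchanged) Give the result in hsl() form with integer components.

hsl(99, 51%, 52%)

L moves 32% from 77 toward 0: 77 − 24.64 = 52.36 → 52.
H and S are unchanged.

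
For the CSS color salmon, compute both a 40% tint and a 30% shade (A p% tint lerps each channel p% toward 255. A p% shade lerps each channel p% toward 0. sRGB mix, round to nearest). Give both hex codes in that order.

CSS salmon is rgb(250, 128, 114).
40% tint:
  R: 250 + 0.4×(255−250) = 250 + 2 = 252 → 252
  G: 128 + 50.8 = 178.8 → 179
  B: 114 + 0.4×(255−114) = 114 + 56.4 = 170.4 → 170
  → #fcb3aa
30% shade:
  R: 250 + 0.3×(0−250) = 250 − 75 = 175 → 175
  G: 128 + 0.3×(0−128) = 128 − 38.4 = 89.6 → 90
  B: 114 + 0.3×(0−114) = 114 − 34.2 = 79.8 → 80
  → #af5a50

#fcb3aa, #af5a50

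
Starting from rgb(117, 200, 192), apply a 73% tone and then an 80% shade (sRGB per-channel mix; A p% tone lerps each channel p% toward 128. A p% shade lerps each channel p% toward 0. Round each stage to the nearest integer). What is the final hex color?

#191D1D

A 73% tone moves each channel 73% toward 128:
  R: 117 + 0.73×(128−117) = 117 + 8.03 = 125.03 → 125
  G: 200 + 0.73×(128−200) = 200 − 52.56 = 147.44 → 147
  B: 192 + 0.73×(128−192) = 192 − 46.72 = 145.28 → 145
After the tone: rgb(125, 147, 145) = #7D9391.
Lerp each channel 80% toward 0:
  R: 125 + 0.8×(0−125) = 125 − 100 = 25 → 25
  G: 147 + 0.8×(0−147) = 147 − 117.6 = 29.4 → 29
  B: 145 + 0.8×(0−145) = 145 − 116 = 29 → 29
rgb(25, 29, 29) = #191D1D.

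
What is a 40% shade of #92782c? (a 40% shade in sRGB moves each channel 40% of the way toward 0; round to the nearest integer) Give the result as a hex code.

#92782c is rgb(146, 120, 44).
Per channel, c → c + 0.4(0 − c):
  R: 146 − 58.4 = 87.6 → 88
  G: 120 + 0.4×(0−120) = 120 − 48 = 72 → 72
  B: 44 − 17.6 = 26.4 → 26
rgb(88, 72, 26) = #58481a.

#58481a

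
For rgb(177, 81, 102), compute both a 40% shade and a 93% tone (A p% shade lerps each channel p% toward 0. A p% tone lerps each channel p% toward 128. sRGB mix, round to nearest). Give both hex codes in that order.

40% shade:
  R: 177 + 0.4×(0−177) = 177 − 70.8 = 106.2 → 106
  G: 81 + 0.4×(0−81) = 81 − 32.4 = 48.6 → 49
  B: 102 + 0.4×(0−102) = 102 − 40.8 = 61.2 → 61
  → #6a313d
93% tone:
  R: 177 + 0.93×(128−177) = 177 − 45.57 = 131.43 → 131
  G: 81 + 43.71 = 124.71 → 125
  B: 102 + 24.18 = 126.18 → 126
  → #837d7e

#6a313d, #837d7e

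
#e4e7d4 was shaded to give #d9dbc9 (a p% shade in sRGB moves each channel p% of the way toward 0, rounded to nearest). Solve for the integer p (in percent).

#e4e7d4 is rgb(228, 231, 212); #d9dbc9 is rgb(217, 219, 201).
On the G channel (widest range): 219 ≈ 231 + (p/100)(0 − 231), so p ≈ 100×(219 − 231)/(0 − 231) = -1200/-231 = 5.19.
p = 5 reproduces all three channels after rounding.

5%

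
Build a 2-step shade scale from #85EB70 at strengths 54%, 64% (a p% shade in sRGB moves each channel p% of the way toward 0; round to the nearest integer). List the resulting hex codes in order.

#85EB70 is rgb(133, 235, 112).
54%: (133 − 71.82 = 61.18→61, 235 − 126.9 = 108.1→108, 112 − 60.48 = 51.52→52) → #3D6C34
64%: (133 − 85.12 = 47.88→48, 235 − 150.4 = 84.6→85, 112 − 71.68 = 40.32→40) → #305528

#3D6C34, #305528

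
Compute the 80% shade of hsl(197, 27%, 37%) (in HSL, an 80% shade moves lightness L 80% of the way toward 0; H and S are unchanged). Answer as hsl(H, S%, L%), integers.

hsl(197, 27%, 7%)

L moves 80% from 37 toward 0: 37 − 29.6 = 7.4 → 7.
H and S are unchanged.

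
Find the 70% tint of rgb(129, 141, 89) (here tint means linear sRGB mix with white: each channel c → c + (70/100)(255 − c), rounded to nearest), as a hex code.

#D9DDCD

Per channel, c → c + 0.7(255 − c):
  R: 129 + 0.7×(255−129) = 129 + 88.2 = 217.2 → 217
  G: 141 + 79.8 = 220.8 → 221
  B: 89 + 0.7×(255−89) = 89 + 116.2 = 205.2 → 205
rgb(217, 221, 205) = #D9DDCD.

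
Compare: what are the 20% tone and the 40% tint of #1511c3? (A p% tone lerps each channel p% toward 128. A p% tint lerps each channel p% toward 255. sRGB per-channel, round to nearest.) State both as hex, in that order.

#2a27b6, #7370db

#1511c3 is rgb(21, 17, 195).
20% tone:
  R: 21 + 0.2×(128−21) = 21 + 21.4 = 42.4 → 42
  G: 17 + 0.2×(128−17) = 17 + 22.2 = 39.2 → 39
  B: 195 + 0.2×(128−195) = 195 − 13.4 = 181.6 → 182
  → #2a27b6
40% tint:
  R: 21 + 0.4×(255−21) = 21 + 93.6 = 114.6 → 115
  G: 17 + 0.4×(255−17) = 17 + 95.2 = 112.2 → 112
  B: 195 + 0.4×(255−195) = 195 + 24 = 219 → 219
  → #7370db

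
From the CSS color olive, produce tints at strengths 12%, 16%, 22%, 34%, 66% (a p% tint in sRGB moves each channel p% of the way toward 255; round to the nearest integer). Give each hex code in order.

#8f8f1f, #949429, #9c9c38, #abab57, #d4d4a8

CSS olive is rgb(128, 128, 0).
12%: (128 + 15.24 = 143.24→143, 128 + 15.24 = 143.24→143, 0 + 30.6 = 30.6→31) → #8f8f1f
16%: (128 + 20.32 = 148.32→148, 128 + 20.32 = 148.32→148, 0 + 40.8 = 40.8→41) → #949429
22%: (128 + 27.94 = 155.94→156, 128 + 27.94 = 155.94→156, 0 + 56.1 = 56.1→56) → #9c9c38
34%: (128 + 43.18 = 171.18→171, 128 + 43.18 = 171.18→171, 0 + 86.7 = 86.7→87) → #abab57
66%: (128 + 83.82 = 211.82→212, 128 + 83.82 = 211.82→212, 0 + 168.3 = 168.3→168) → #d4d4a8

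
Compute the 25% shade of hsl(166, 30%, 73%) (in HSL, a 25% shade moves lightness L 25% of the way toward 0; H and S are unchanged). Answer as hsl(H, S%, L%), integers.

L moves 25% from 73 toward 0: 73 − 18.25 = 54.75 → 55.
H and S are unchanged.

hsl(166, 30%, 55%)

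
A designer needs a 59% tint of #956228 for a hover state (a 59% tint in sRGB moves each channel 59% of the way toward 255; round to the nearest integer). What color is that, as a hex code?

#D4BFA7

#956228 is rgb(149, 98, 40).
Per channel, c → c + 0.59(255 − c):
  R: 149 + 62.54 = 211.54 → 212
  G: 98 + 92.63 = 190.63 → 191
  B: 40 + 0.59×(255−40) = 40 + 126.85 = 166.85 → 167
rgb(212, 191, 167) = #D4BFA7.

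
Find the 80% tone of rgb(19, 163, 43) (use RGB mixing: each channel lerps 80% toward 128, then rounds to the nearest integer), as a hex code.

#6a876f

An 80% tone moves each channel 80% toward 128:
  R: 19 + 0.8×(128−19) = 19 + 87.2 = 106.2 → 106
  G: 163 + 0.8×(128−163) = 163 − 28 = 135 → 135
  B: 43 + 68 = 111 → 111
rgb(106, 135, 111) = #6a876f.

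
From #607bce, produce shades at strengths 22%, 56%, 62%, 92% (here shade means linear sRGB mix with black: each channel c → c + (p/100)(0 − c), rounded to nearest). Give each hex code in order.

#4b60a1, #2a365b, #242f4e, #080a10

#607bce is rgb(96, 123, 206).
22%: (96 − 21.12 = 74.88→75, 123 − 27.06 = 95.94→96, 206 − 45.32 = 160.68→161) → #4b60a1
56%: (96 − 53.76 = 42.24→42, 123 − 68.88 = 54.12→54, 206 − 115.36 = 90.64→91) → #2a365b
62%: (96 − 59.52 = 36.48→36, 123 − 76.26 = 46.74→47, 206 − 127.72 = 78.28→78) → #242f4e
92%: (96 − 88.32 = 7.68→8, 123 − 113.16 = 9.84→10, 206 − 189.52 = 16.48→16) → #080a10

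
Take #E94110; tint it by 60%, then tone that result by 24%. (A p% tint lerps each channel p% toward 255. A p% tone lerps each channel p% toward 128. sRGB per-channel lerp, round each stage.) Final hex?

#E94110 is rgb(233, 65, 16).
Per channel, c → c + 0.6(255 − c):
  R: 233 + 0.6×(255−233) = 233 + 13.2 = 246.2 → 246
  G: 65 + 0.6×(255−65) = 65 + 114 = 179 → 179
  B: 16 + 0.6×(255−16) = 16 + 143.4 = 159.4 → 159
After the tint: rgb(246, 179, 159) = #F6B39F.
Lerp each channel 24% toward 128:
  R: 246 − 28.32 = 217.68 → 218
  G: 179 + 0.24×(128−179) = 179 − 12.24 = 166.76 → 167
  B: 159 + 0.24×(128−159) = 159 − 7.44 = 151.56 → 152
rgb(218, 167, 152) = #DAA798.

#DAA798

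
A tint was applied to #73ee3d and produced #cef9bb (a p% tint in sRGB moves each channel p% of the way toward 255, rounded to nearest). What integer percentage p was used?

#73ee3d is rgb(115, 238, 61); #cef9bb is rgb(206, 249, 187).
On the B channel (widest range): 187 ≈ 61 + (p/100)(255 − 61), so p ≈ 100×(187 − 61)/(255 − 61) = 12600/194 = 64.95.
p = 65 reproduces all three channels after rounding.

65%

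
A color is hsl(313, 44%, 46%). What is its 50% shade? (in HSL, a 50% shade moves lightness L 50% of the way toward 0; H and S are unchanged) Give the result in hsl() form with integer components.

L moves 50% from 46 toward 0: 46 − 23 = 23 → 23.
H and S are unchanged.

hsl(313, 44%, 23%)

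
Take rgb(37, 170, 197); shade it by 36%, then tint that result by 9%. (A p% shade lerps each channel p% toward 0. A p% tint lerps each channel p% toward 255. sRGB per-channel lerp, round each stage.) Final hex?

#2D7A8A

Per channel, c → c + 0.36(0 − c):
  R: 37 − 13.32 = 23.68 → 24
  G: 170 + 0.36×(0−170) = 170 − 61.2 = 108.8 → 109
  B: 197 + 0.36×(0−197) = 197 − 70.92 = 126.08 → 126
After the shade: rgb(24, 109, 126) = #186D7E.
A 9% tint moves each channel 9% toward 255:
  R: 24 + 0.09×(255−24) = 24 + 20.79 = 44.79 → 45
  G: 109 + 13.14 = 122.14 → 122
  B: 126 + 0.09×(255−126) = 126 + 11.61 = 137.61 → 138
rgb(45, 122, 138) = #2D7A8A.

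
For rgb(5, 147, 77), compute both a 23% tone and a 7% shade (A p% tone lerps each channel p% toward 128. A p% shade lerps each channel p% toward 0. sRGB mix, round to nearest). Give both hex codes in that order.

#218F59, #058948

23% tone:
  R: 5 + 0.23×(128−5) = 5 + 28.29 = 33.29 → 33
  G: 147 − 4.37 = 142.63 → 143
  B: 77 + 11.73 = 88.73 → 89
  → #218F59
7% shade:
  R: 5 + 0.07×(0−5) = 5 − 0.35 = 4.65 → 5
  G: 147 − 10.29 = 136.71 → 137
  B: 77 + 0.07×(0−77) = 77 − 5.39 = 71.61 → 72
  → #058948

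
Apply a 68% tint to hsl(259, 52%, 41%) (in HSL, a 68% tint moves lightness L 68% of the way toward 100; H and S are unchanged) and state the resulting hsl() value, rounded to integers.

hsl(259, 52%, 81%)

L moves 68% from 41 toward 100: 41 + 40.12 = 81.12 → 81.
H and S are unchanged.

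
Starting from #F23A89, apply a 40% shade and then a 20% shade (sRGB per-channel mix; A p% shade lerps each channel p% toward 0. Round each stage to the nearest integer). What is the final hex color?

#F23A89 is rgb(242, 58, 137).
Per channel, c → c + 0.4(0 − c):
  R: 242 + 0.4×(0−242) = 242 − 96.8 = 145.2 → 145
  G: 58 + 0.4×(0−58) = 58 − 23.2 = 34.8 → 35
  B: 137 − 54.8 = 82.2 → 82
After the shade: rgb(145, 35, 82) = #912352.
A 20% shade moves each channel 20% toward 0:
  R: 145 + 0.2×(0−145) = 145 − 29 = 116 → 116
  G: 35 + 0.2×(0−35) = 35 − 7 = 28 → 28
  B: 82 + 0.2×(0−82) = 82 − 16.4 = 65.6 → 66
rgb(116, 28, 66) = #741C42.

#741C42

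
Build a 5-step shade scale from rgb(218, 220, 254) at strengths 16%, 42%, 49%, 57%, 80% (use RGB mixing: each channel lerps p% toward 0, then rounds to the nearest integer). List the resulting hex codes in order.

#B7B9D5, #7E8093, #6F7082, #5E5F6D, #2C2C33

16%: (218 − 34.88 = 183.12→183, 220 − 35.2 = 184.8→185, 254 − 40.64 = 213.36→213) → #B7B9D5
42%: (218 − 91.56 = 126.44→126, 220 − 92.4 = 127.6→128, 254 − 106.68 = 147.32→147) → #7E8093
49%: (218 − 106.82 = 111.18→111, 220 − 107.8 = 112.2→112, 254 − 124.46 = 129.54→130) → #6F7082
57%: (218 − 124.26 = 93.74→94, 220 − 125.4 = 94.6→95, 254 − 144.78 = 109.22→109) → #5E5F6D
80%: (218 − 174.4 = 43.6→44, 220 − 176 = 44→44, 254 − 203.2 = 50.8→51) → #2C2C33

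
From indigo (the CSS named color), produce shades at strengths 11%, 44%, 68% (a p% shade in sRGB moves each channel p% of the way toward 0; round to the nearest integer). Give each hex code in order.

#430074, #2a0049, #18002a

CSS indigo is rgb(75, 0, 130).
11%: (75 − 8.25 = 66.75→67, 0→0, 130 − 14.3 = 115.7→116) → #430074
44%: (75 − 33 = 42→42, 0→0, 130 − 57.2 = 72.8→73) → #2a0049
68%: (75 − 51 = 24→24, 0→0, 130 − 88.4 = 41.6→42) → #18002a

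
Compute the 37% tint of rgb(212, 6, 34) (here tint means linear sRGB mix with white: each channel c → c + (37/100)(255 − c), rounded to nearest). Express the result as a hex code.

#E46274

Lerp each channel 37% toward 255:
  R: 212 + 15.91 = 227.91 → 228
  G: 6 + 0.37×(255−6) = 6 + 92.13 = 98.13 → 98
  B: 34 + 0.37×(255−34) = 34 + 81.77 = 115.77 → 116
rgb(228, 98, 116) = #E46274.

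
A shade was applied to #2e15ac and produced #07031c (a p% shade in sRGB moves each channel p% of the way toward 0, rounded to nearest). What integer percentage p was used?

84%

#2e15ac is rgb(46, 21, 172); #07031c is rgb(7, 3, 28).
On the B channel (widest range): 28 ≈ 172 + (p/100)(0 − 172), so p ≈ 100×(28 − 172)/(0 − 172) = -14400/-172 = 83.72.
p = 84 reproduces all three channels after rounding.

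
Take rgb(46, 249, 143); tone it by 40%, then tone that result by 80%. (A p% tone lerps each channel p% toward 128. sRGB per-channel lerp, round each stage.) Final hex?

Lerp each channel 40% toward 128:
  R: 46 + 0.4×(128−46) = 46 + 32.8 = 78.8 → 79
  G: 249 − 48.4 = 200.6 → 201
  B: 143 − 6 = 137 → 137
After the tone: rgb(79, 201, 137) = #4FC989.
Per channel, c → c + 0.8(128 − c):
  R: 79 + 0.8×(128−79) = 79 + 39.2 = 118.2 → 118
  G: 201 + 0.8×(128−201) = 201 − 58.4 = 142.6 → 143
  B: 137 + 0.8×(128−137) = 137 − 7.2 = 129.8 → 130
rgb(118, 143, 130) = #768F82.

#768F82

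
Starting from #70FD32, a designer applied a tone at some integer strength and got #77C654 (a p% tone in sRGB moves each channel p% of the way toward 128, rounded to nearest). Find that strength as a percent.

#70FD32 is rgb(112, 253, 50); #77C654 is rgb(119, 198, 84).
On the G channel (widest range): 198 ≈ 253 + (p/100)(128 − 253), so p ≈ 100×(198 − 253)/(128 − 253) = -5500/-125 = 44.00.
p = 44 reproduces all three channels after rounding.

44%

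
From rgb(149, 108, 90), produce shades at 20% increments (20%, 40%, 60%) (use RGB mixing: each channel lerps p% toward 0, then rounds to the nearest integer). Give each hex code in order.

20%: (149 − 29.8 = 119.2→119, 108 − 21.6 = 86.4→86, 90 − 18 = 72→72) → #775648
40%: (149 − 59.6 = 89.4→89, 108 − 43.2 = 64.8→65, 90 − 36 = 54→54) → #594136
60%: (149 − 89.4 = 59.6→60, 108 − 64.8 = 43.2→43, 90 − 54 = 36→36) → #3c2b24

#775648, #594136, #3c2b24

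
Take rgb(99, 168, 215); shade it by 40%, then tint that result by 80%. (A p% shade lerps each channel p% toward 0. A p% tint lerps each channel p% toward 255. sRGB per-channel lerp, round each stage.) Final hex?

#D8E0E6

Per channel, c → c + 0.4(0 − c):
  R: 99 − 39.6 = 59.4 → 59
  G: 168 + 0.4×(0−168) = 168 − 67.2 = 100.8 → 101
  B: 215 − 86 = 129 → 129
After the shade: rgb(59, 101, 129) = #3B6581.
An 80% tint moves each channel 80% toward 255:
  R: 59 + 0.8×(255−59) = 59 + 156.8 = 215.8 → 216
  G: 101 + 0.8×(255−101) = 101 + 123.2 = 224.2 → 224
  B: 129 + 0.8×(255−129) = 129 + 100.8 = 229.8 → 230
rgb(216, 224, 230) = #D8E0E6.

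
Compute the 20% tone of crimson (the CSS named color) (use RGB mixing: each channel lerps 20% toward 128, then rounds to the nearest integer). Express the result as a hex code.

#ca2a4a

CSS crimson is rgb(220, 20, 60).
Lerp each channel 20% toward 128:
  R: 220 − 18.4 = 201.6 → 202
  G: 20 + 21.6 = 41.6 → 42
  B: 60 + 0.2×(128−60) = 60 + 13.6 = 73.6 → 74
rgb(202, 42, 74) = #ca2a4a.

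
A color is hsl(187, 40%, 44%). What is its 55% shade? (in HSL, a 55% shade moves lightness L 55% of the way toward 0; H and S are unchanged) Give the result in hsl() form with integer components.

L moves 55% from 44 toward 0: 44 − 24.2 = 19.8 → 20.
H and S are unchanged.

hsl(187, 40%, 20%)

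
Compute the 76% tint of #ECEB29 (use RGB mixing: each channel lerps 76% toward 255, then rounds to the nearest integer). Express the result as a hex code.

#FAFACC

#ECEB29 is rgb(236, 235, 41).
Per channel, c → c + 0.76(255 − c):
  R: 236 + 14.44 = 250.44 → 250
  G: 235 + 0.76×(255−235) = 235 + 15.2 = 250.2 → 250
  B: 41 + 162.64 = 203.64 → 204
rgb(250, 250, 204) = #FAFACC.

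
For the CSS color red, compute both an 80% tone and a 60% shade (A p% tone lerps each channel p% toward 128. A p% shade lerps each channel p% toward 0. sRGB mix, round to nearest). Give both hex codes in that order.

#996666, #660000

CSS red is rgb(255, 0, 0).
80% tone:
  R: 255 + 0.8×(128−255) = 255 − 101.6 = 153.4 → 153
  G: 0 + 0.8×(128−0) = 0 + 102.4 = 102.4 → 102
  B: 0 + 0.8×(128−0) = 0 + 102.4 = 102.4 → 102
  → #996666
60% shade:
  R: 255 + 0.6×(0−255) = 255 − 153 = 102 → 102
  G: 0 + 0 = 0 → 0
  B: 0 + 0 = 0 → 0
  → #660000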